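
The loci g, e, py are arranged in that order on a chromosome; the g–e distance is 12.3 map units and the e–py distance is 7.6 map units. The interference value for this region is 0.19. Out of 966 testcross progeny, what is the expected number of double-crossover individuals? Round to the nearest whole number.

7

Map distances give recombination frequencies of 0.123 and 0.076 for the two intervals.
With interference 0.19 (so coincidence = 0.81), expected double-crossover frequency = 0.123 × 0.076 × 0.81 = 0.00757.
Expected number = 0.00757 × 966 = 7.31 ≈ 7.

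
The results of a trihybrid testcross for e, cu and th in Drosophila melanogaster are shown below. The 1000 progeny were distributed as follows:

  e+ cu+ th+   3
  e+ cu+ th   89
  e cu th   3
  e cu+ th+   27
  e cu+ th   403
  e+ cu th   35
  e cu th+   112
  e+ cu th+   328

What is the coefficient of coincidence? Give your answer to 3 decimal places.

The two most frequent reciprocal classes, e+ cu th+ and e cu+ th, are the parental types, so the F1 was e+ cu th+ / e cu+ th.
The two rarest classes, e+ cu+ th+ and e cu th, are the double crossovers. Comparing them with the parentals, only the cu allele has switched, so cu is the middle locus and the order is e – cu – th.
e–cu: (201 + 6)/1000 = 0.2070; cu–th: (62 + 6)/1000 = 0.0680.
Expected DCO frequency = 0.2070 × 0.0680 ≈ 0.01408; observed = 6/1000 ≈ 0.00600.
Coefficient of coincidence = 0.00600/0.01408 ≈ 0.426.

0.426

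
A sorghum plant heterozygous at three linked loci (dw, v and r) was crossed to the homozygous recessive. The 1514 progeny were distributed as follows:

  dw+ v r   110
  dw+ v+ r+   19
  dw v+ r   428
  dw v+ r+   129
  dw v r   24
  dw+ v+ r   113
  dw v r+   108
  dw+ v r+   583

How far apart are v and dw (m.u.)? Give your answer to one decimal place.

The two most frequent reciprocal classes, dw v+ r and dw+ v r+, are the parental types, so the F1 was dw v+ r / dw+ v r+.
The two rarest classes, dw v r and dw+ v+ r+, are the double crossovers. Comparing them with the parentals, only the v allele has switched, so v is the middle locus and the order is r – v – dw.
Crossovers in the v–dw interval produce the single-crossover classes dw+ v+ r and dw v r+ (113 + 108 = 221) plus the double crossovers (43).
RF(v–dw) = (221 + 43) / 1514 = 264/1514 = 0.1744 → 17.4 m.u.

17.4 m.u.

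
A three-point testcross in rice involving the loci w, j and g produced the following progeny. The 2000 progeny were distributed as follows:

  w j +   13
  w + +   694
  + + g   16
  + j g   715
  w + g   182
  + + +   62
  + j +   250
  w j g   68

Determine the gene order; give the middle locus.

The two most frequent reciprocal classes, w + + and + j g, are the parental types, so the F1 was w + + / + j g.
The two rarest classes, w j + and + + g, are the double crossovers. Comparing them with the parentals, only the j allele has switched, so j is the middle locus and the order is w – j – g.

j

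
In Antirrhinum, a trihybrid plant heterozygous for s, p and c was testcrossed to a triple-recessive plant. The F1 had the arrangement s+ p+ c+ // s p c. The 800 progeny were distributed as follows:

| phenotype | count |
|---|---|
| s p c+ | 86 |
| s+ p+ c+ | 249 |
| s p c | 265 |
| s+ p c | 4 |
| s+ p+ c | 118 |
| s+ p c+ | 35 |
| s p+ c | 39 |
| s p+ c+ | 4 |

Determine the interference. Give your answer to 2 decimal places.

0.63

The two rarest classes, s p+ c+ and s+ p c, are the double crossovers. Comparing them with the parentals, only the s allele has switched, so s is the middle locus and the order is c – s – p.
c–s: (204 + 8)/800 = 0.2650; s–p: (74 + 8)/800 = 0.1025.
Expected DCO frequency = 0.2650 × 0.1025 ≈ 0.02716; observed = 8/800 ≈ 0.01000.
Coefficient of coincidence = 0.01000/0.02716 ≈ 0.37; interference = 1 − 0.37 = 0.63.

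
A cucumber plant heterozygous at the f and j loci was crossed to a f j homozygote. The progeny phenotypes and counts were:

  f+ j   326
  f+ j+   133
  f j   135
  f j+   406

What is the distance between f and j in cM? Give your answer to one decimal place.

The two most frequent classes, f+ j (326) and f j+ (406), are the parental types, so the F1 was f+ j / f j+.
The recombinant classes are f+ j+ and f j: 133 + 135 = 268.
Recombination frequency = 268/1000 = 0.2680 ≈ 26.8%, i.e. 26.8 cM.

26.8 cM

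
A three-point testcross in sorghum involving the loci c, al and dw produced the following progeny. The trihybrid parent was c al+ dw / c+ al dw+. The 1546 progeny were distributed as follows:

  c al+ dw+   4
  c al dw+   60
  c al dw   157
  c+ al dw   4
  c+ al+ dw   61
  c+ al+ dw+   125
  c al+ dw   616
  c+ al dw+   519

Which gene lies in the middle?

dw

The two rarest classes, c al+ dw+ and c+ al dw, are the double crossovers. Comparing them with the parentals, only the dw allele has switched, so dw is the middle locus and the order is al – dw – c.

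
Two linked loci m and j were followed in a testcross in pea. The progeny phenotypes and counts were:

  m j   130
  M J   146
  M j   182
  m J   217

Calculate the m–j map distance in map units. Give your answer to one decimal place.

The two most frequent classes, M j (182) and m J (217), are the parental types, so the F1 was M j / m J.
The recombinant classes are M J and m j: 146 + 130 = 276.
Recombination frequency = 276/675 = 0.4089 ≈ 40.9%, i.e. 40.9 map units.

40.9 map units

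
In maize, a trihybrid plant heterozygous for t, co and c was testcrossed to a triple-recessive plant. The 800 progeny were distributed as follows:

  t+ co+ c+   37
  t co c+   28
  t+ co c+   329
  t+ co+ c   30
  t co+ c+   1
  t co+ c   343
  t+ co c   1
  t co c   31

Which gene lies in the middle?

The two most frequent reciprocal classes, t co+ c and t+ co c+, are the parental types, so the F1 was t co+ c / t+ co c+.
The two rarest classes, t co+ c+ and t+ co c, are the double crossovers. Comparing them with the parentals, only the c allele has switched, so c is the middle locus and the order is t – c – co.

c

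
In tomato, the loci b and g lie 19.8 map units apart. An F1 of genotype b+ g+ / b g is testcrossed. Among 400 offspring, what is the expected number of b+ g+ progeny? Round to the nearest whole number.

160

A map distance of 19.8 map units corresponds to a recombination frequency of 0.198.
The F1 is b+ g+ / b g, so b+ g+ is a parental gamete class with expected frequency (1 − r)/2 = 0.802/2 = 0.4010.
Expected number = 0.4010 × 400 = 160.40 ≈ 160.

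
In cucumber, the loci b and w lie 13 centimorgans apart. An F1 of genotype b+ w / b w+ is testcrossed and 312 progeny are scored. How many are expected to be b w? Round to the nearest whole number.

A map distance of 13 centimorgans corresponds to a recombination frequency of 0.130.
The F1 is b+ w / b w+, so b w is a recombinant gamete class with expected frequency r/2 = 0.130/2 = 0.0650.
Expected number = 0.0650 × 312 = 20.28 ≈ 20.

20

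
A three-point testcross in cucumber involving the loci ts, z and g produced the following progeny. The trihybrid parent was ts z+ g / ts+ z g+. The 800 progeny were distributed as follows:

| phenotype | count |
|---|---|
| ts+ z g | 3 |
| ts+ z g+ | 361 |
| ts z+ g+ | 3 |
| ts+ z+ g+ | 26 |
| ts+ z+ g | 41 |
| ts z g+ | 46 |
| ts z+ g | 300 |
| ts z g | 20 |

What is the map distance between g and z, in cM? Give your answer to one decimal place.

6.5 cM

The two rarest classes, ts z+ g+ and ts+ z g, are the double crossovers. Comparing them with the parentals, only the g allele has switched, so g is the middle locus and the order is z – g – ts.
Crossovers in the z–g interval produce the single-crossover classes ts z g and ts+ z+ g+ (20 + 26 = 46) plus the double crossovers (6).
RF(z–g) = (46 + 6) / 800 = 52/800 = 0.0650 → 6.5 cM.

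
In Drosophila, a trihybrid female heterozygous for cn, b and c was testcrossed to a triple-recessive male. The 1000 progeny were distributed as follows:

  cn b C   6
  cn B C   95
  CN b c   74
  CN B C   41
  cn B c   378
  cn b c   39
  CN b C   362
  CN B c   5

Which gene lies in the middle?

The two most frequent reciprocal classes, cn B c and CN b C, are the parental types, so the F1 was cn B c / CN b C.
The two rarest classes, CN B c and cn b C, are the double crossovers. Comparing them with the parentals, only the cn allele has switched, so cn is the middle locus and the order is c – cn – b.

cn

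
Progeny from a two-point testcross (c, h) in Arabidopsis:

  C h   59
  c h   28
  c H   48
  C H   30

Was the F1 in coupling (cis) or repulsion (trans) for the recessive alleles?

The two most frequent classes are C h (59) and c H (48); these are the parental (non-recombinant) types.
So the F1 carried C h on one chromosome and c H on the other — the recessive alleles are on opposite chromosomes (trans / repulsion).

trans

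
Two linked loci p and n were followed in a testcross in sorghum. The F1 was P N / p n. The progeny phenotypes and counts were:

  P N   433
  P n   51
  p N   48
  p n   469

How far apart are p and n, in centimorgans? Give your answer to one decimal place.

The recombinant classes are P n and p N: 51 + 48 = 99.
Recombination frequency = 99/1001 = 0.0989 ≈ 9.9%, i.e. 9.9 centimorgans.

9.9 centimorgans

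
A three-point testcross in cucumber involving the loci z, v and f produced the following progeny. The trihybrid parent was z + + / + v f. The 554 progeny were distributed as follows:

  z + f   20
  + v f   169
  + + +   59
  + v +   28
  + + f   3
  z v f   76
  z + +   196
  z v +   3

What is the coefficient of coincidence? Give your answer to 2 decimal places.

0.44

The two rarest classes, z v + and + + f, are the double crossovers. Comparing them with the parentals, only the v allele has switched, so v is the middle locus and the order is z – v – f.
z–v: (135 + 6)/554 = 0.2545; v–f: (48 + 6)/554 = 0.0975.
Expected DCO frequency = 0.2545 × 0.0975 ≈ 0.02481; observed = 6/554 ≈ 0.01083.
Coefficient of coincidence = 0.01083/0.02481 ≈ 0.44.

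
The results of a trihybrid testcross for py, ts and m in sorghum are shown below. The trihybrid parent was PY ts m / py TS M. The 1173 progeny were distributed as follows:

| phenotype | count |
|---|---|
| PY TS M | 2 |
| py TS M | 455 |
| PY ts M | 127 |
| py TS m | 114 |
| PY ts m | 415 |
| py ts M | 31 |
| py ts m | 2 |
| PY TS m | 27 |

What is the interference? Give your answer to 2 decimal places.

The two rarest classes, py ts m and PY TS M, are the double crossovers. Comparing them with the parentals, only the py allele has switched, so py is the middle locus and the order is m – py – ts.
m–py: (241 + 4)/1173 = 0.2089; py–ts: (58 + 4)/1173 = 0.0529.
Expected DCO frequency = 0.2089 × 0.0529 ≈ 0.01105; observed = 4/1173 ≈ 0.00341.
Coefficient of coincidence = 0.00341/0.01105 ≈ 0.31; interference = 1 − 0.31 = 0.69.

0.69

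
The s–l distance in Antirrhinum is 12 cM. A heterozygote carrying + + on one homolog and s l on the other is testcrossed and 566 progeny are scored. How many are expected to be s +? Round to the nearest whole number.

A map distance of 12 cM corresponds to a recombination frequency of 0.120.
The F1 is + + / s l, so s + is a recombinant gamete class with expected frequency r/2 = 0.120/2 = 0.0600.
Expected number = 0.0600 × 566 = 33.96 ≈ 34.

34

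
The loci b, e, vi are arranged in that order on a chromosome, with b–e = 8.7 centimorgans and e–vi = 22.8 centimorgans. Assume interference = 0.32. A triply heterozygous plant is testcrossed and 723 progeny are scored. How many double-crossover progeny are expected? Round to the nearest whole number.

Map distances give recombination frequencies of 0.087 and 0.228 for the two intervals.
With interference 0.32 (so coincidence = 0.68), expected double-crossover frequency = 0.087 × 0.228 × 0.68 = 0.01349.
Expected number = 0.01349 × 723 = 9.75 ≈ 10.

10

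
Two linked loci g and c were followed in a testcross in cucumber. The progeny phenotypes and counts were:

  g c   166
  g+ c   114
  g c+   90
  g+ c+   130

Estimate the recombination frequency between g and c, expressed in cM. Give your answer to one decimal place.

The two most frequent classes, g+ c+ (130) and g c (166), are the parental types, so the F1 was g+ c+ / g c.
The recombinant classes are g+ c and g c+: 114 + 90 = 204.
Recombination frequency = 204/500 = 0.4080 ≈ 40.8%, i.e. 40.8 cM.

40.8 cM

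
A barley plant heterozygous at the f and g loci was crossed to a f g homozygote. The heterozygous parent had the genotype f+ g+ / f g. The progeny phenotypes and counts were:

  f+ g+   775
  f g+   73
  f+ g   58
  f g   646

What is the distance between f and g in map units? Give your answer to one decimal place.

The recombinant classes are f+ g and f g+: 58 + 73 = 131.
Recombination frequency = 131/1552 = 0.0844 ≈ 8.4%, i.e. 8.4 map units.

8.4 map units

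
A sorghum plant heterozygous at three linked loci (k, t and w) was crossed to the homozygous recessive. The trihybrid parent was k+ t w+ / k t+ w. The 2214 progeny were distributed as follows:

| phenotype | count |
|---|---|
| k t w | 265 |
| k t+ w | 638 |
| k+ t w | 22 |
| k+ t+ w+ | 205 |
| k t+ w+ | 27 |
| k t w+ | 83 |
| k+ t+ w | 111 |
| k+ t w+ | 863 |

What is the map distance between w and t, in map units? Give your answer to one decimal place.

The two rarest classes, k+ t w and k t+ w+, are the double crossovers. Comparing them with the parentals, only the w allele has switched, so w is the middle locus and the order is k – w – t.
Crossovers in the w–t interval produce the single-crossover classes k+ t+ w+ and k t w (205 + 265 = 470) plus the double crossovers (49).
RF(w–t) = (470 + 49) / 2214 = 519/2214 = 0.2344 → 23.4 map units.

23.4 map units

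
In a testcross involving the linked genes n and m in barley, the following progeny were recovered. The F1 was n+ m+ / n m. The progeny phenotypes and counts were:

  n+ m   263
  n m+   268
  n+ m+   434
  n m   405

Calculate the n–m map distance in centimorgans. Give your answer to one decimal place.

38.8 centimorgans

The recombinant classes are n+ m and n m+: 263 + 268 = 531.
Recombination frequency = 531/1370 = 0.3876 ≈ 38.8%, i.e. 38.8 centimorgans.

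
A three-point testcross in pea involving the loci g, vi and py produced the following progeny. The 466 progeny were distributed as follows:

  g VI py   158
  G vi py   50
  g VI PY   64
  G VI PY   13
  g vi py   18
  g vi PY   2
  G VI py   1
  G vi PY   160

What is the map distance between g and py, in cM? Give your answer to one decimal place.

The two most frequent reciprocal classes, G vi PY and g VI py, are the parental types, so the F1 was G vi PY / g VI py.
The two rarest classes, g vi PY and G VI py, are the double crossovers. Comparing them with the parentals, only the g allele has switched, so g is the middle locus and the order is py – g – vi.
Crossovers in the py–g interval produce the single-crossover classes G vi py and g VI PY (50 + 64 = 114) plus the double crossovers (3).
RF(py–g) = (114 + 3) / 466 = 117/466 = 0.2511 → 25.1 cM.

25.1 cM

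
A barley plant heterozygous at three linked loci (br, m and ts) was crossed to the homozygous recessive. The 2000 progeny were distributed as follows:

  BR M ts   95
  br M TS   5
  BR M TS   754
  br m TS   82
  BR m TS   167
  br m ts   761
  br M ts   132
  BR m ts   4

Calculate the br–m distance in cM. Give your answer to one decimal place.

15.4 cM

The two most frequent reciprocal classes, br m ts and BR M TS, are the parental types, so the F1 was br m ts / BR M TS.
The two rarest classes, BR m ts and br M TS, are the double crossovers. Comparing them with the parentals, only the br allele has switched, so br is the middle locus and the order is m – br – ts.
Crossovers in the m–br interval produce the single-crossover classes br M ts and BR m TS (132 + 167 = 299) plus the double crossovers (9).
RF(m–br) = (299 + 9) / 2000 = 308/2000 = 0.1540 → 15.4 cM.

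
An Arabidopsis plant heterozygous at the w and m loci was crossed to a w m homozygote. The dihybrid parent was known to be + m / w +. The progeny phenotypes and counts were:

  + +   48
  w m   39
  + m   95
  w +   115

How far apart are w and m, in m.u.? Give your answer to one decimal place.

The recombinant classes are + + and w m: 48 + 39 = 87.
Recombination frequency = 87/297 = 0.2929 ≈ 29.3%, i.e. 29.3 m.u.

29.3 m.u.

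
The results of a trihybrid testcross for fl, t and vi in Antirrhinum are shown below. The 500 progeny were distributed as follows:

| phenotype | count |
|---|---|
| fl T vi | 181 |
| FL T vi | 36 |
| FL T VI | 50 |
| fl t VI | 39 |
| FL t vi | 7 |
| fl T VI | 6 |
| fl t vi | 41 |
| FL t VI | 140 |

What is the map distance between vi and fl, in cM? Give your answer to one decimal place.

The two most frequent reciprocal classes, fl T vi and FL t VI, are the parental types, so the F1 was fl T vi / FL t VI.
The two rarest classes, fl T VI and FL t vi, are the double crossovers. Comparing them with the parentals, only the vi allele has switched, so vi is the middle locus and the order is t – vi – fl.
Crossovers in the vi–fl interval produce the single-crossover classes FL T vi and fl t VI (36 + 39 = 75) plus the double crossovers (13).
RF(vi–fl) = (75 + 13) / 500 = 88/500 = 0.1760 → 17.6 cM.

17.6 cM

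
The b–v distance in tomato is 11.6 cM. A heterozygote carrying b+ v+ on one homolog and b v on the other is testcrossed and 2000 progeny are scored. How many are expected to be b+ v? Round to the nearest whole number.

116

A map distance of 11.6 cM corresponds to a recombination frequency of 0.116.
The F1 is b+ v+ / b v, so b+ v is a recombinant gamete class with expected frequency r/2 = 0.116/2 = 0.0580.
Expected number = 0.0580 × 2000 = 116.00 ≈ 116.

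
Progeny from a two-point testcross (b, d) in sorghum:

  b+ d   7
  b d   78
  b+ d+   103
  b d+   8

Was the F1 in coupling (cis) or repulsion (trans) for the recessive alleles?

cis

The two most frequent classes are b+ d+ (103) and b d (78); these are the parental (non-recombinant) types.
So the F1 carried b+ d+ on one chromosome and b d on the other — the recessive alleles are on the same chromosome (cis / coupling).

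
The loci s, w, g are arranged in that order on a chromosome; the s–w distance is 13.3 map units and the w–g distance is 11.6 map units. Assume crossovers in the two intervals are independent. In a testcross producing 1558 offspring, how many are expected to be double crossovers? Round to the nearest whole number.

24

Map distances give recombination frequencies of 0.133 and 0.116 for the two intervals.
With no interference, expected double-crossover frequency = 0.133 × 0.116 = 0.01543.
Expected number = 0.01543 × 1558 = 24.04 ≈ 24.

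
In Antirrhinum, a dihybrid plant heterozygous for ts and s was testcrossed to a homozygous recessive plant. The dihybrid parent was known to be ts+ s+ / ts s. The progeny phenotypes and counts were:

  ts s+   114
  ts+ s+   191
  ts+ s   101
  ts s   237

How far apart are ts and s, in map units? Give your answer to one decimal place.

The recombinant classes are ts+ s and ts s+: 101 + 114 = 215.
Recombination frequency = 215/643 = 0.3344 ≈ 33.4%, i.e. 33.4 map units.

33.4 map units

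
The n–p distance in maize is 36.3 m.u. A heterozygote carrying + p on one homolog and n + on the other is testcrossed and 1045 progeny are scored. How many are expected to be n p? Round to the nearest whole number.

190

A map distance of 36.3 m.u. corresponds to a recombination frequency of 0.363.
The F1 is + p / n +, so n p is a recombinant gamete class with expected frequency r/2 = 0.363/2 = 0.1815.
Expected number = 0.1815 × 1045 = 189.67 ≈ 190.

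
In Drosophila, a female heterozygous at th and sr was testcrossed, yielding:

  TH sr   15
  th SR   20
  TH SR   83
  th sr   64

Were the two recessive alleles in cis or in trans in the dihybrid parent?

cis

The two most frequent classes are TH SR (83) and th sr (64); these are the parental (non-recombinant) types.
So the F1 carried TH SR on one chromosome and th sr on the other — the recessive alleles are on the same chromosome (cis / coupling).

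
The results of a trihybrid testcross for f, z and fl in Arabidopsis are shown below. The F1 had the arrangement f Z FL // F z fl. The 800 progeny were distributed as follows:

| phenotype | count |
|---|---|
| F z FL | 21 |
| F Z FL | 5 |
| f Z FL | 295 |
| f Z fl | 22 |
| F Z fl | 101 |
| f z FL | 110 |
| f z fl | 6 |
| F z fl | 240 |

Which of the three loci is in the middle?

The two rarest classes, F Z FL and f z fl, are the double crossovers. Comparing them with the parentals, only the f allele has switched, so f is the middle locus and the order is z – f – fl.

f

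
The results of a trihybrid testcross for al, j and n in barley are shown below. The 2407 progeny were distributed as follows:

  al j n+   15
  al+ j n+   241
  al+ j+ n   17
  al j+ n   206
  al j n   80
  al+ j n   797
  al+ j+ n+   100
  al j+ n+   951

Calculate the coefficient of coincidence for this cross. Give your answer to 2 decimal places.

0.76

The two most frequent reciprocal classes, al+ j n and al j+ n+, are the parental types, so the F1 was al+ j n / al j+ n+.
The two rarest classes, al+ j+ n and al j n+, are the double crossovers. Comparing them with the parentals, only the j allele has switched, so j is the middle locus and the order is al – j – n.
al–j: (180 + 32)/2407 = 0.0881; j–n: (447 + 32)/2407 = 0.1990.
Expected DCO frequency = 0.0881 × 0.1990 ≈ 0.01753; observed = 32/2407 ≈ 0.01329.
Coefficient of coincidence = 0.01329/0.01753 ≈ 0.76.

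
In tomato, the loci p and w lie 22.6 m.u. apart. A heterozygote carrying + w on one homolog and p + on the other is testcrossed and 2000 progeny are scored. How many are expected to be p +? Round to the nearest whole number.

774

A map distance of 22.6 m.u. corresponds to a recombination frequency of 0.226.
The F1 is + w / p +, so p + is a parental gamete class with expected frequency (1 − r)/2 = 0.774/2 = 0.3870.
Expected number = 0.3870 × 2000 = 774.00 ≈ 774.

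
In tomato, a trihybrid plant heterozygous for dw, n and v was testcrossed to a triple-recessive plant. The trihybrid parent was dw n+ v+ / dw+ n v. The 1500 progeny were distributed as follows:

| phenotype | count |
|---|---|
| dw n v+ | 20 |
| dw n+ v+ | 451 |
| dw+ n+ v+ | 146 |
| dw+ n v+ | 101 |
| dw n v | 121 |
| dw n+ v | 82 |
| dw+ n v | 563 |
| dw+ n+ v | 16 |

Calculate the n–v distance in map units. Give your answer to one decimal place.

The two rarest classes, dw n v+ and dw+ n+ v, are the double crossovers. Comparing them with the parentals, only the n allele has switched, so n is the middle locus and the order is dw – n – v.
Crossovers in the n–v interval produce the single-crossover classes dw n+ v and dw+ n v+ (82 + 101 = 183) plus the double crossovers (36).
RF(n–v) = (183 + 36) / 1500 = 219/1500 = 0.1460 → 14.6 map units.

14.6 map units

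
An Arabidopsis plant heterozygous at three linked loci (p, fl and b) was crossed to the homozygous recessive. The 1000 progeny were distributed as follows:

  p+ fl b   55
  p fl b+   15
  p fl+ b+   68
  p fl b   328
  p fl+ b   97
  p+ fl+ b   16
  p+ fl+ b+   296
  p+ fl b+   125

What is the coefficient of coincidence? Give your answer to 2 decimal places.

0.80

The two most frequent reciprocal classes, p+ fl+ b+ and p fl b, are the parental types, so the F1 was p+ fl+ b+ / p fl b.
The two rarest classes, p+ fl+ b and p fl b+, are the double crossovers. Comparing them with the parentals, only the b allele has switched, so b is the middle locus and the order is p – b – fl.
p–b: (123 + 31)/1000 = 0.1540; b–fl: (222 + 31)/1000 = 0.2530.
Expected DCO frequency = 0.1540 × 0.2530 ≈ 0.03896; observed = 31/1000 ≈ 0.03100.
Coefficient of coincidence = 0.03100/0.03896 ≈ 0.80.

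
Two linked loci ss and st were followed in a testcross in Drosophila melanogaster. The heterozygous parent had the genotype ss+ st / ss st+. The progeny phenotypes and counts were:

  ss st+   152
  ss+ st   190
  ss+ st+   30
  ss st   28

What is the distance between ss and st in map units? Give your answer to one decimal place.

14.5 map units

The recombinant classes are ss+ st+ and ss st: 30 + 28 = 58.
Recombination frequency = 58/400 = 0.1450 ≈ 14.5%, i.e. 14.5 map units.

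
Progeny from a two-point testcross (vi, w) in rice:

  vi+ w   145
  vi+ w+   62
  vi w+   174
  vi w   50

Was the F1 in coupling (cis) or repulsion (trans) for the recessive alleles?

The two most frequent classes are vi+ w (145) and vi w+ (174); these are the parental (non-recombinant) types.
So the F1 carried vi+ w on one chromosome and vi w+ on the other — the recessive alleles are on opposite chromosomes (trans / repulsion).

trans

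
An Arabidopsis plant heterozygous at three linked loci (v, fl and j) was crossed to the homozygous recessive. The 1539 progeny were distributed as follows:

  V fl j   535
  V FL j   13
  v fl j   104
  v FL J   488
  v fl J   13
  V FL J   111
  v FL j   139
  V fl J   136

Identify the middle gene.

fl

The two most frequent reciprocal classes, v FL J and V fl j, are the parental types, so the F1 was v FL J / V fl j.
The two rarest classes, v fl J and V FL j, are the double crossovers. Comparing them with the parentals, only the fl allele has switched, so fl is the middle locus and the order is v – fl – j.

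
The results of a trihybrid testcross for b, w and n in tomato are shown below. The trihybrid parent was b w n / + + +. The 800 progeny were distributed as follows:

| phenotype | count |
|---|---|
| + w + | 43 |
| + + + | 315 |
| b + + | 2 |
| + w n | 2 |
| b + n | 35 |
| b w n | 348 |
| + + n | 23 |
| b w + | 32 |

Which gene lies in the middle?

The two rarest classes, + w n and b + +, are the double crossovers. Comparing them with the parentals, only the b allele has switched, so b is the middle locus and the order is n – b – w.

b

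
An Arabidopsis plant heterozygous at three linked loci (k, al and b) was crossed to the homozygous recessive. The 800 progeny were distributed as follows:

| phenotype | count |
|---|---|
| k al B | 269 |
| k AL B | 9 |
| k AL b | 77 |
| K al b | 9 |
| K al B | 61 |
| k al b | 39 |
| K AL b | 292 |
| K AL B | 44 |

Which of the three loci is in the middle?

The two most frequent reciprocal classes, K AL b and k al B, are the parental types, so the F1 was K AL b / k al B.
The two rarest classes, K al b and k AL B, are the double crossovers. Comparing them with the parentals, only the al allele has switched, so al is the middle locus and the order is k – al – b.

al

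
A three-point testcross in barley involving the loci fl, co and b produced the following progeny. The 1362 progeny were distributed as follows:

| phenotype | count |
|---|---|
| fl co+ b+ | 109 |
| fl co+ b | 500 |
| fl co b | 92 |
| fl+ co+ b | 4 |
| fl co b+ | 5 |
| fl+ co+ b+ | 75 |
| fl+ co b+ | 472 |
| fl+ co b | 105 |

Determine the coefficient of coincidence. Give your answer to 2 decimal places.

0.31

The two most frequent reciprocal classes, fl+ co b+ and fl co+ b, are the parental types, so the F1 was fl+ co b+ / fl co+ b.
The two rarest classes, fl co b+ and fl+ co+ b, are the double crossovers. Comparing them with the parentals, only the fl allele has switched, so fl is the middle locus and the order is co – fl – b.
co–fl: (167 + 9)/1362 = 0.1292; fl–b: (214 + 9)/1362 = 0.1637.
Expected DCO frequency = 0.1292 × 0.1637 ≈ 0.02115; observed = 9/1362 ≈ 0.00661.
Coefficient of coincidence = 0.00661/0.02115 ≈ 0.31.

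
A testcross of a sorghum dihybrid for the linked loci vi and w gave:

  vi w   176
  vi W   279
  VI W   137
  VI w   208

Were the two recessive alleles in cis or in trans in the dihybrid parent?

trans

The two most frequent classes are VI w (208) and vi W (279); these are the parental (non-recombinant) types.
So the F1 carried VI w on one chromosome and vi W on the other — the recessive alleles are on opposite chromosomes (trans / repulsion).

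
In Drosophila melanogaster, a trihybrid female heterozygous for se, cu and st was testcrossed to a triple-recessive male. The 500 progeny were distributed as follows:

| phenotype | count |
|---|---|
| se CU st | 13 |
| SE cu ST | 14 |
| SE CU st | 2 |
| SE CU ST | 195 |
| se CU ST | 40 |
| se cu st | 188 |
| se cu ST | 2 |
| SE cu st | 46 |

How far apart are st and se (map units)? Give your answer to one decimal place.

The two most frequent reciprocal classes, se cu st and SE CU ST, are the parental types, so the F1 was se cu st / SE CU ST.
The two rarest classes, se cu ST and SE CU st, are the double crossovers. Comparing them with the parentals, only the st allele has switched, so st is the middle locus and the order is se – st – cu.
Crossovers in the se–st interval produce the single-crossover classes SE cu st and se CU ST (46 + 40 = 86) plus the double crossovers (4).
RF(se–st) = (86 + 4) / 500 = 90/500 = 0.1800 → 18.0 map units.

18.0 map units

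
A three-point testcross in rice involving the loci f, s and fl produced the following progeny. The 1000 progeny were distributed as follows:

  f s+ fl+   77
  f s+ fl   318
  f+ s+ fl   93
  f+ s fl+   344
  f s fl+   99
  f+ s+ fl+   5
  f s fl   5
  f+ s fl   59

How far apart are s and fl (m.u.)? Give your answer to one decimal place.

The two most frequent reciprocal classes, f s+ fl and f+ s fl+, are the parental types, so the F1 was f s+ fl / f+ s fl+.
The two rarest classes, f s fl and f+ s+ fl+, are the double crossovers. Comparing them with the parentals, only the s allele has switched, so s is the middle locus and the order is f – s – fl.
Crossovers in the s–fl interval produce the single-crossover classes f s+ fl+ and f+ s fl (77 + 59 = 136) plus the double crossovers (10).
RF(s–fl) = (136 + 10) / 1000 = 146/1000 = 0.1460 → 14.6 m.u.

14.6 m.u.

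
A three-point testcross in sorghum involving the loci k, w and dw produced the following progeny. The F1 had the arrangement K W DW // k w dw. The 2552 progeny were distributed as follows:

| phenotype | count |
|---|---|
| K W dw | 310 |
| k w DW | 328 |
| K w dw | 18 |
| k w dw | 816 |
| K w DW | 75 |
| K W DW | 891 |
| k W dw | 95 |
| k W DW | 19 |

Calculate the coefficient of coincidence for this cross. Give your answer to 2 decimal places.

0.68

The two rarest classes, k W DW and K w dw, are the double crossovers. Comparing them with the parentals, only the k allele has switched, so k is the middle locus and the order is dw – k – w.
dw–k: (638 + 37)/2552 = 0.2645; k–w: (170 + 37)/2552 = 0.0811.
Expected DCO frequency = 0.2645 × 0.0811 ≈ 0.02145; observed = 37/2552 ≈ 0.01450.
Coefficient of coincidence = 0.01450/0.02145 ≈ 0.68.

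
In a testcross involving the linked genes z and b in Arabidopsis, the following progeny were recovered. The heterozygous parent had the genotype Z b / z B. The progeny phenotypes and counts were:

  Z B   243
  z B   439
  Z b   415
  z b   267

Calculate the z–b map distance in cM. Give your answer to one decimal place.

37.4 cM

The recombinant classes are Z B and z b: 243 + 267 = 510.
Recombination frequency = 510/1364 = 0.3739 ≈ 37.4%, i.e. 37.4 cM.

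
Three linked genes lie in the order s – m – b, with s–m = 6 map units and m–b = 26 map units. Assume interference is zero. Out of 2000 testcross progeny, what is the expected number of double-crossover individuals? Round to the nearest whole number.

31

Map distances give recombination frequencies of 0.060 and 0.260 for the two intervals.
With no interference, expected double-crossover frequency = 0.060 × 0.260 = 0.01560.
Expected number = 0.01560 × 2000 = 31.20 ≈ 31.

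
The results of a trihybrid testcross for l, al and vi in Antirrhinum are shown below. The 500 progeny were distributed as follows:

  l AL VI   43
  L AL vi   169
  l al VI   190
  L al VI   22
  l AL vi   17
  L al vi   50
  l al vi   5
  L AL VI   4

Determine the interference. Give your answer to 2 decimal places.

0.08

The two most frequent reciprocal classes, l al VI and L AL vi, are the parental types, so the F1 was l al VI / L AL vi.
The two rarest classes, l al vi and L AL VI, are the double crossovers. Comparing them with the parentals, only the vi allele has switched, so vi is the middle locus and the order is l – vi – al.
l–vi: (39 + 9)/500 = 0.0960; vi–al: (93 + 9)/500 = 0.2040.
Expected DCO frequency = 0.0960 × 0.2040 ≈ 0.01958; observed = 9/500 ≈ 0.01800.
Coefficient of coincidence = 0.01800/0.01958 ≈ 0.92; interference = 1 − 0.92 = 0.08.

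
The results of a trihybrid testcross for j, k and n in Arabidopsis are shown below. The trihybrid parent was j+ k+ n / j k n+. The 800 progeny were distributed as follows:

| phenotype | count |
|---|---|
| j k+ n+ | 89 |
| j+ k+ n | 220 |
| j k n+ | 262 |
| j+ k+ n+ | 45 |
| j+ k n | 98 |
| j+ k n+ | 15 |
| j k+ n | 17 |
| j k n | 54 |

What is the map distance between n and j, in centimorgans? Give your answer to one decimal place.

The two rarest classes, j k+ n and j+ k n+, are the double crossovers. Comparing them with the parentals, only the j allele has switched, so j is the middle locus and the order is n – j – k.
Crossovers in the n–j interval produce the single-crossover classes j+ k+ n+ and j k n (45 + 54 = 99) plus the double crossovers (32).
RF(n–j) = (99 + 32) / 800 = 131/800 = 0.1638 → 16.4 centimorgans.

16.4 centimorgans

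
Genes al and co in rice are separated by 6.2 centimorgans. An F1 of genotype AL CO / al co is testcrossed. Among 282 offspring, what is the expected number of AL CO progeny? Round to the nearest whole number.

A map distance of 6.2 centimorgans corresponds to a recombination frequency of 0.062.
The F1 is AL CO / al co, so AL CO is a parental gamete class with expected frequency (1 − r)/2 = 0.938/2 = 0.4690.
Expected number = 0.4690 × 282 = 132.26 ≈ 132.

132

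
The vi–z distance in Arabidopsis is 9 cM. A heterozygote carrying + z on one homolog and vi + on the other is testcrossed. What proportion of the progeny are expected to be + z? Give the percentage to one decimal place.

45.5%

A map distance of 9 cM corresponds to a recombination frequency of 0.090.
The F1 is + z / vi +, so + z is a parental gamete class with expected frequency (1 − r)/2 = 0.910/2 = 0.4550.
That is 0.4550 = 45.5% of the progeny.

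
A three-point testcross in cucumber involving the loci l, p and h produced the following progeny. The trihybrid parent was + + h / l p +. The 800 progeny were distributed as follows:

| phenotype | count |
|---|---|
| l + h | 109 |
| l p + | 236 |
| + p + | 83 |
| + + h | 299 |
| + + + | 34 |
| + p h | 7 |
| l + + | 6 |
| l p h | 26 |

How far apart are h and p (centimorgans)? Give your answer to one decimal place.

The two rarest classes, + p h and l + +, are the double crossovers. Comparing them with the parentals, only the p allele has switched, so p is the middle locus and the order is l – p – h.
Crossovers in the p–h interval produce the single-crossover classes + + + and l p h (34 + 26 = 60) plus the double crossovers (13).
RF(p–h) = (60 + 13) / 800 = 73/800 = 0.0912 → 9.1 centimorgans.

9.1 centimorgans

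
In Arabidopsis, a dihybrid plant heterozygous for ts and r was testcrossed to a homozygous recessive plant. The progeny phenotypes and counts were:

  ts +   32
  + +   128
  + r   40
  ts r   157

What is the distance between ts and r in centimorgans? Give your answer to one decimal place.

20.2 centimorgans

The two most frequent classes, + + (128) and ts r (157), are the parental types, so the F1 was + + / ts r.
The recombinant classes are + r and ts +: 40 + 32 = 72.
Recombination frequency = 72/357 = 0.2017 ≈ 20.2%, i.e. 20.2 centimorgans.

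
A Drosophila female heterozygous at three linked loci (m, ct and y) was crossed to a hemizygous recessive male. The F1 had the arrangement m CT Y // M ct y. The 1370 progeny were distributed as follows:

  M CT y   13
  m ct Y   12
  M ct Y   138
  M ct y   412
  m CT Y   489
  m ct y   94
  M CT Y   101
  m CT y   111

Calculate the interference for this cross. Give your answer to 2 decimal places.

0.43

The two rarest classes, m ct Y and M CT y, are the double crossovers. Comparing them with the parentals, only the ct allele has switched, so ct is the middle locus and the order is m – ct – y.
m–ct: (195 + 25)/1370 = 0.1606; ct–y: (249 + 25)/1370 = 0.2000.
Expected DCO frequency = 0.1606 × 0.2000 ≈ 0.03212; observed = 25/1370 ≈ 0.01825.
Coefficient of coincidence = 0.01825/0.03212 ≈ 0.57; interference = 1 − 0.57 = 0.43.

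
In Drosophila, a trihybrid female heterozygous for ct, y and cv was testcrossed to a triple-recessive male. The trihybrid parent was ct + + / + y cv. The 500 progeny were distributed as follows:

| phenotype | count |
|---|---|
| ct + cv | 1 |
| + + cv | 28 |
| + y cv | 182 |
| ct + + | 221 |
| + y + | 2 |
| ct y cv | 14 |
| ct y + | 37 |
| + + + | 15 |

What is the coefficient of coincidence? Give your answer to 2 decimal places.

0.69

The two rarest classes, ct + cv and + y +, are the double crossovers. Comparing them with the parentals, only the cv allele has switched, so cv is the middle locus and the order is ct – cv – y.
ct–cv: (29 + 3)/500 = 0.0640; cv–y: (65 + 3)/500 = 0.1360.
Expected DCO frequency = 0.0640 × 0.1360 ≈ 0.00870; observed = 3/500 ≈ 0.00600.
Coefficient of coincidence = 0.00600/0.00870 ≈ 0.69.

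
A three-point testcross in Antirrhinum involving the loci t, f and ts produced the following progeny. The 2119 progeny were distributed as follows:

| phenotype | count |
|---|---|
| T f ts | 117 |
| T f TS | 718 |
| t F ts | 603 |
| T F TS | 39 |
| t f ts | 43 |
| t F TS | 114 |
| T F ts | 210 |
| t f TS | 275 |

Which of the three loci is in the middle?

The two most frequent reciprocal classes, t F ts and T f TS, are the parental types, so the F1 was t F ts / T f TS.
The two rarest classes, t f ts and T F TS, are the double crossovers. Comparing them with the parentals, only the f allele has switched, so f is the middle locus and the order is ts – f – t.

f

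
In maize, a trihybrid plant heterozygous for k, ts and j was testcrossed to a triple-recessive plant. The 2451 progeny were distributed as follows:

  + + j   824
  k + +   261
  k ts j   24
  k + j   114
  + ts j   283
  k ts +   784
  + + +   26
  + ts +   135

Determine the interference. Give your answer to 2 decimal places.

0.31

The two most frequent reciprocal classes, + + j and k ts +, are the parental types, so the F1 was + + j / k ts +.
The two rarest classes, + + + and k ts j, are the double crossovers. Comparing them with the parentals, only the j allele has switched, so j is the middle locus and the order is k – j – ts.
k–j: (249 + 50)/2451 = 0.1220; j–ts: (544 + 50)/2451 = 0.2424.
Expected DCO frequency = 0.1220 × 0.2424 ≈ 0.02957; observed = 50/2451 ≈ 0.02040.
Coefficient of coincidence = 0.02040/0.02957 ≈ 0.69; interference = 1 − 0.69 = 0.31.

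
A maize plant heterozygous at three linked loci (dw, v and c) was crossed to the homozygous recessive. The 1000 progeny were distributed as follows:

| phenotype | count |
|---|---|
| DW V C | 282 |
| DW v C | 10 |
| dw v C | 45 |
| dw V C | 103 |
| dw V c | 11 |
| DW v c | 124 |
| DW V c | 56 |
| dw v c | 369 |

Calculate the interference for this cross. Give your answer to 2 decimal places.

The two most frequent reciprocal classes, dw v c and DW V C, are the parental types, so the F1 was dw v c / DW V C.
The two rarest classes, dw V c and DW v C, are the double crossovers. Comparing them with the parentals, only the v allele has switched, so v is the middle locus and the order is c – v – dw.
c–v: (101 + 21)/1000 = 0.1220; v–dw: (227 + 21)/1000 = 0.2480.
Expected DCO frequency = 0.1220 × 0.2480 ≈ 0.03026; observed = 21/1000 ≈ 0.02100.
Coefficient of coincidence = 0.02100/0.03026 ≈ 0.69; interference = 1 − 0.69 = 0.31.

0.31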